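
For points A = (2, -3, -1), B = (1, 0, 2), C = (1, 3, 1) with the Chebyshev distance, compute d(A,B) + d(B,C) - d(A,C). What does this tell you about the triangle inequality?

d(A,B) = max(1, 3, 3) = 3, d(B,C) = max(0, 3, 1) = 3, d(A,C) = max(1, 6, 2) = 6.
d(A,B) + d(B,C) - d(A,C) = 3 + 3 - 6 = 6 - 6 = 0. This is ≥ 0, so the triangle inequality holds for these points.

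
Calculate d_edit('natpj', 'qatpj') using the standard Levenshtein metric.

Let D[i][j] be the edit distance between the first i characters of 'natpj' and the first j characters of 'qatpj', with D[i][0] = i, D[0][j] = j, and D[i][j] = D[i-1][j-1] if the characters match, else 1 + min(D[i-1][j], D[i][j-1], D[i-1][j-1]). Filling the table (rows: prefixes of 'natpj', columns: prefixes of 'qatpj'):
     ε  q  a  t  p  j
  ε  0  1  2  3  4  5
  n  1  1  2  3  4  5
  a  2  2  1  2  3  4
  t  3  3  2  1  2  3
  p  4  4  3  2  1  2
  j  5  5  4  3  2  1
The bottom-right entry gives D[5][5] = 1, so no sequence of fewer than 1 edit works. Backtracking through the table gives one optimal edit sequence (1 edit):
  natpj → qatpj (sub n→q @1)
Edit distance = 1.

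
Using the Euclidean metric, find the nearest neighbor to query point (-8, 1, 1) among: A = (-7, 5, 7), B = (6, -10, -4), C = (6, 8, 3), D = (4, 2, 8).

Distances: d(A) ≈ 7.2801, d(B) ≈ 18.4932, d(C) ≈ 15.7797, d(D) ≈ 13.9284. Nearest: A = (-7, 5, 7) with distance 7.2801.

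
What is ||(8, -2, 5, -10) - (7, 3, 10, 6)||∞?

max(|x_i - y_i|) = max(|8 - 7|, |-2 - 3|, |5 - 10|, |-10 - 6|) = max(1, 5, 5, 16) = 16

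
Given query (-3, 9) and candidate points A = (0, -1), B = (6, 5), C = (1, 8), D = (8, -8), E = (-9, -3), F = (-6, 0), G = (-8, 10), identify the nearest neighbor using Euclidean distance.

Distances: d(A) ≈ 10.4403, d(B) ≈ 9.8489, d(C) ≈ 4.1231, d(D) ≈ 20.2485, d(E) ≈ 13.4164, d(F) ≈ 9.4868, d(G) ≈ 5.099. Nearest: C = (1, 8) with distance 4.1231.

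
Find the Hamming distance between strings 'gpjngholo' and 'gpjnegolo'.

Differing positions: 5, 6. Hamming distance = 2.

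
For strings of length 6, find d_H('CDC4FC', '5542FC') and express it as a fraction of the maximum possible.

Differing positions: 1, 2, 3, 4. Hamming distance = 4. The maximum possible Hamming distance for length-6 strings is 6, so d_H/6 = 4/6 ≈ 0.6667.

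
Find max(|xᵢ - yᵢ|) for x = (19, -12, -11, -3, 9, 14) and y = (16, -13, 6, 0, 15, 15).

max(|x_i - y_i|) = max(|19 - 16|, |-12 - (-13)|, |-11 - 6|, |-3 - 0|, |9 - 15|, |14 - 15|) = max(3, 1, 17, 3, 6, 1) = 17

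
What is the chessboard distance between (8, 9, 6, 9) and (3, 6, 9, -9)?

max(|x_i - y_i|) = max(|8 - 3|, |9 - 6|, |6 - 9|, |9 - (-9)|) = max(5, 3, 3, 18) = 18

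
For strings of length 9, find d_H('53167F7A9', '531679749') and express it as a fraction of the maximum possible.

Differing positions: 6, 8. Hamming distance = 2. The maximum possible Hamming distance for length-9 strings is 9, so d_H/9 = 2/9 ≈ 0.2222.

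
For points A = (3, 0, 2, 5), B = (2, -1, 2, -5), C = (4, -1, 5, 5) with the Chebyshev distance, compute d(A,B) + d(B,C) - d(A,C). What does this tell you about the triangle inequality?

d(A,B) = max(1, 1, 0, 10) = 10, d(B,C) = max(2, 0, 3, 10) = 10, d(A,C) = max(1, 1, 3, 0) = 3.
d(A,B) + d(B,C) - d(A,C) = 10 + 10 - 3 = 20 - 3 = 17. This is ≥ 0, so the triangle inequality holds for these points.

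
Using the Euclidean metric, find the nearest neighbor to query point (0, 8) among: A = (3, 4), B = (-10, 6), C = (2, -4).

Distances: d(A) = 5, d(B) ≈ 10.198, d(C) ≈ 12.1655. Nearest: A = (3, 4) with distance 5.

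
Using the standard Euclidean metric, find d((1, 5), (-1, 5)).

√(Σ(x_i - y_i)²) = √((1 - (-1))² + (5 - 5)²)
= √(2² + 0²) = √(4 + 0) = √4 = 2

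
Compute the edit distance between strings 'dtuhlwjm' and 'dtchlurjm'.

Let D[i][j] be the edit distance between the first i characters of 'dtuhlwjm' and the first j characters of 'dtchlurjm', with D[i][0] = i, D[0][j] = j, and D[i][j] = D[i-1][j-1] if the characters match, else 1 + min(D[i-1][j], D[i][j-1], D[i-1][j-1]). Filling the table (rows: prefixes of 'dtuhlwjm', columns: prefixes of 'dtchlurjm'):
     ε  d  t  c  h  l  u  r  j  m
  ε  0  1  2  3  4  5  6  7  8  9
  d  1  0  1  2  3  4  5  6  7  8
  t  2  1  0  1  2  3  4  5  6  7
  u  3  2  1  1  2  3  3  4  5  6
  h  4  3  2  2  1  2  3  4  5  6
  l  5  4  3  3  2  1  2  3  4  5
  w  6  5  4  4  3  2  2  3  4  5
  j  7  6  5  5  4  3  3  3  3  4
  m  8  7  6  6  5  4  4  4  4  3
The bottom-right entry gives D[8][9] = 3, so no sequence of fewer than 3 edits works. Backtracking through the table gives one optimal edit sequence (3 edits):
  dtuhlwjm → dtchlwjm (sub u→c @3)
  dtchlwjm → dtchluwjm (ins u @6)
  dtchluwjm → dtchlurjm (sub w→r @7)
Edit distance = 3.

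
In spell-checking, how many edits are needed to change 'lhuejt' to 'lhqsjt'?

Let D[i][j] be the edit distance between the first i characters of 'lhuejt' and the first j characters of 'lhqsjt', with D[i][0] = i, D[0][j] = j, and D[i][j] = D[i-1][j-1] if the characters match, else 1 + min(D[i-1][j], D[i][j-1], D[i-1][j-1]). Filling the table (rows: prefixes of 'lhuejt', columns: prefixes of 'lhqsjt'):
     ε  l  h  q  s  j  t
  ε  0  1  2  3  4  5  6
  l  1  0  1  2  3  4  5
  h  2  1  0  1  2  3  4
  u  3  2  1  1  2  3  4
  e  4  3  2  2  2  3  4
  j  5  4  3  3  3  2  3
  t  6  5  4  4  4  3  2
The bottom-right entry gives D[6][6] = 2, so no sequence of fewer than 2 edits works. Backtracking through the table gives one optimal edit sequence (2 edits):
  lhuejt → lhqejt (sub u→q @3)
  lhqejt → lhqsjt (sub e→s @4)
Edit distance = 2.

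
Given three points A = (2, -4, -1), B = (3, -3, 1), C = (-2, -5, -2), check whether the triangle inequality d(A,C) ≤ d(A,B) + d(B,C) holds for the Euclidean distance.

d(A,B) = √(1² + 1² + 2²) = √6 ≈ 2.4495, d(B,C) = √(5² + 2² + 3²) = √38 ≈ 6.1644, d(A,C) = √(4² + 1² + 1²) = √18 ≈ 4.2426.
d(A,C) ≈ 4.2426 ≤ 2.4495 + 6.1644 = 8.6139. Triangle inequality is satisfied.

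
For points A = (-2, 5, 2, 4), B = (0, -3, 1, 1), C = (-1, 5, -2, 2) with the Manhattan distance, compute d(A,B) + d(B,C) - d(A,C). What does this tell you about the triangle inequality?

d(A,B) = 2 + 8 + 1 + 3 = 14, d(B,C) = 1 + 8 + 3 + 1 = 13, d(A,C) = 1 + 0 + 4 + 2 = 7.
d(A,B) + d(B,C) - d(A,C) = 14 + 13 - 7 = 27 - 7 = 20. This is ≥ 0, so the triangle inequality holds for these points.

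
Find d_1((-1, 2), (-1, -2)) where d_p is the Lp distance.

Σ|x_i - y_i| = |-1 - (-1)| + |2 - (-2)| = 0 + 4 = 4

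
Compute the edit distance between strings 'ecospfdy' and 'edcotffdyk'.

Let D[i][j] be the edit distance between the first i characters of 'ecospfdy' and the first j characters of 'edcotffdyk', with D[i][0] = i, D[0][j] = j, and D[i][j] = D[i-1][j-1] if the characters match, else 1 + min(D[i-1][j], D[i][j-1], D[i-1][j-1]). Filling the table (rows: prefixes of 'ecospfdy', columns: prefixes of 'edcotffdyk'):
     ε  e  d  c  o  t  f  f  d  y  k
  ε  0  1  2  3  4  5  6  7  8  9 10
  e  1  0  1  2  3  4  5  6  7  8  9
  c  2  1  1  1  2  3  4  5  6  7  8
  o  3  2  2  2  1  2  3  4  5  6  7
  s  4  3  3  3  2  2  3  4  5  6  7
  p  5  4  4  4  3  3  3  4  5  6  7
  f  6  5  5  5  4  4  3  3  4  5  6
  d  7  6  5  6  5  5  4  4  3  4  5
  y  8  7  6  6  6  6  5  5  4  3  4
The bottom-right entry gives D[8][10] = 4, so no sequence of fewer than 4 edits works. Backtracking through the table gives one optimal edit sequence (4 edits):
  ecospfdy → edcospfdy (ins d @2)
  edcospfdy → edcotpfdy (sub s→t @5)
  edcotpfdy → edcotffdy (sub p→f @6)
  edcotffdy → edcotffdyk (ins k @10)
Edit distance = 4.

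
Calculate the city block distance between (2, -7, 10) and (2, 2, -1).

Σ|x_i - y_i| = |2 - 2| + |-7 - 2| + |10 - (-1)| = 0 + 9 + 11 = 20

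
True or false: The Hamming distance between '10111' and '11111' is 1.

Differing positions: 2. Hamming distance = 1, so the claim is true.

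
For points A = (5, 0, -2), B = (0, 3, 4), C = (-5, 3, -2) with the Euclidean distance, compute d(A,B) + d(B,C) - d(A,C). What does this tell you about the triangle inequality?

d(A,B) = √(5² + 3² + 6²) = √70 ≈ 8.3666, d(B,C) = √(5² + 0² + 6²) = √61 ≈ 7.8102, d(A,C) = √(10² + 3² + 0²) = √109 ≈ 10.4403.
d(A,B) + d(B,C) - d(A,C) = 8.3666 + 7.8102 - 10.4403 = 16.1768 - 10.4403 = 5.7365 (to 4 decimal places). This is ≥ 0, so the triangle inequality holds for these points.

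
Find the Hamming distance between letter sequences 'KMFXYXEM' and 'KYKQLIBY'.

Differing positions: 2, 3, 4, 5, 6, 7, 8. Hamming distance = 7.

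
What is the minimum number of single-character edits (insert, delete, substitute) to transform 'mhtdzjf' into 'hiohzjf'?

Let D[i][j] be the edit distance between the first i characters of 'mhtdzjf' and the first j characters of 'hiohzjf', with D[i][0] = i, D[0][j] = j, and D[i][j] = D[i-1][j-1] if the characters match, else 1 + min(D[i-1][j], D[i][j-1], D[i-1][j-1]). Filling the table (rows: prefixes of 'mhtdzjf', columns: prefixes of 'hiohzjf'):
     ε  h  i  o  h  z  j  f
  ε  0  1  2  3  4  5  6  7
  m  1  1  2  3  4  5  6  7
  h  2  1  2  3  3  4  5  6
  t  3  2  2  3  4  4  5  6
  d  4  3  3  3  4  5  5  6
  z  5  4  4  4  4  4  5  6
  j  6  5  5  5  5  5  4  5
  f  7  6  6  6  6  6  5  4
The bottom-right entry gives D[7][7] = 4, so no sequence of fewer than 4 edits works. Backtracking through the table gives one optimal edit sequence (4 edits):
  mhtdzjf → hhtdzjf (sub m→h @1)
  hhtdzjf → hitdzjf (sub h→i @2)
  hitdzjf → hiodzjf (sub t→o @3)
  hiodzjf → hiohzjf (sub d→h @4)
Edit distance = 4.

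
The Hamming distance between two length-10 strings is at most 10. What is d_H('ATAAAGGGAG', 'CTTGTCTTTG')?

Differing positions: 1, 3, 4, 5, 6, 7, 8, 9. Hamming distance = 8. The maximum possible Hamming distance for length-10 strings is 10, so d_H/10 = 8/10 = 0.8.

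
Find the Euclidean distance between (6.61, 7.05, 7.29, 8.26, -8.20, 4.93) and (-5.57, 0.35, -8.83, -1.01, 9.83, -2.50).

√(Σ(x_i - y_i)²) = √((6.61 - (-5.57))² + (7.05 - 0.35)² + (7.29 - (-8.83))² + (8.26 - (-1.01))² + (-8.2 - 9.83)² + (4.93 - (-2.5))²)
= √(12.18² + 6.7² + 16.12² + 9.27² + (-18.03)² + 7.43²) = √(148.3524 + 44.89 + 259.8544 + 85.9329 + 325.0809 + 55.2049) = √919.3155 ≈ 30.3202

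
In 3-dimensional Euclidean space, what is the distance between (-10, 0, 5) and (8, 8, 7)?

√(Σ(x_i - y_i)²) = √((-10 - 8)² + (0 - 8)² + (5 - 7)²)
= √((-18)² + (-8)² + (-2)²) = √(324 + 64 + 4) = √392 ≈ 19.799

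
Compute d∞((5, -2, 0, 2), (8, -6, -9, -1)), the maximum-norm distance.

max(|x_i - y_i|) = max(|5 - 8|, |-2 - (-6)|, |0 - (-9)|, |2 - (-1)|) = max(3, 4, 9, 3) = 9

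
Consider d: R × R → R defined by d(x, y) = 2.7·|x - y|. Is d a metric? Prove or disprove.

Yes. Since |x - y| is a metric on R and 2.7 > 0, the positive scalar multiple 2.7·|x - y| is also a metric: scaling by a positive constant preserves non-negativity, identity (d=0 ⟺ |x-y|=0 ⟺ x=y), symmetry, and the triangle inequality.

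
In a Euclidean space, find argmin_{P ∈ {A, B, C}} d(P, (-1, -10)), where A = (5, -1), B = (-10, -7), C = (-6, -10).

Distances: d(A) ≈ 10.8167, d(B) ≈ 9.4868, d(C) = 5. Nearest: C = (-6, -10) with distance 5.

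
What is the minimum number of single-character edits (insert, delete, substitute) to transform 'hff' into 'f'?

Let D[i][j] be the edit distance between the first i characters of 'hff' and the first j characters of 'f', with D[i][0] = i, D[0][j] = j, and D[i][j] = D[i-1][j-1] if the characters match, else 1 + min(D[i-1][j], D[i][j-1], D[i-1][j-1]). Filling the table (rows: prefixes of 'hff', columns: prefixes of 'f'):
     ε  f
  ε  0  1
  h  1  1
  f  2  1
  f  3  2
The bottom-right entry gives D[3][1] = 2, so no sequence of fewer than 2 edits works. Backtracking through the table gives one optimal edit sequence (2 edits):
  hff → ff (del h @1)
  ff → f (del f @1)
Edit distance = 2.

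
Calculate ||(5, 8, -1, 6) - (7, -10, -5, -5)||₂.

√(Σ(x_i - y_i)²) = √((5 - 7)² + (8 - (-10))² + (-1 - (-5))² + (6 - (-5))²)
= √((-2)² + 18² + 4² + 11²) = √(4 + 324 + 16 + 121) = √465 ≈ 21.5639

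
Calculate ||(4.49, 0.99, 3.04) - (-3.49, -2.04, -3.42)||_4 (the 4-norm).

(Σ|x_i - y_i|^4)^(1/4) = (|4.49 - (-3.49)|^4 + |0.99 - (-2.04)|^4 + |3.04 - (-3.42)|^4)^(1/4)
= (7.98^4 + 3.03^4 + 6.46^4)^(1/4) ≈ (4055.1933 + 84.2889 + 1741.5264)^(1/4) = (5881.0086)^(1/4) ≈ 8.7572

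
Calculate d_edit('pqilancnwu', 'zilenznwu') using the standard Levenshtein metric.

Let D[i][j] be the edit distance between the first i characters of 'pqilancnwu' and the first j characters of 'zilenznwu', with D[i][0] = i, D[0][j] = j, and D[i][j] = D[i-1][j-1] if the characters match, else 1 + min(D[i-1][j], D[i][j-1], D[i-1][j-1]). Filling the table (rows: prefixes of 'pqilancnwu', columns: prefixes of 'zilenznwu'):
     ε  z  i  l  e  n  z  n  w  u
  ε  0  1  2  3  4  5  6  7  8  9
  p  1  1  2  3  4  5  6  7  8  9
  q  2  2  2  3  4  5  6  7  8  9
  i  3  3  2  3  4  5  6  7  8  9
  l  4  4  3  2  3  4  5  6  7  8
  a  5  5  4  3  3  4  5  6  7  8
  n  6  6  5  4  4  3  4  5  6  7
  c  7  7  6  5  5  4  4  5  6  7
  n  8  8  7  6  6  5  5  4  5  6
  w  9  9  8  7  7  6  6  5  4  5
  u 10 10  9  8  8  7  7  6  5  4
The bottom-right entry gives D[10][9] = 4, so no sequence of fewer than 4 edits works. Backtracking through the table gives one optimal edit sequence (4 edits):
  pqilancnwu → qilancnwu (del p @1)
  qilancnwu → zilancnwu (sub q→z @1)
  zilancnwu → zilencnwu (sub a→e @4)
  zilencnwu → zilenznwu (sub c→z @6)
Edit distance = 4.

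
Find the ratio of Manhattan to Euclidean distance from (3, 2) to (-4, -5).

L1 = |3 - (-4)| + |2 - (-5)| = 7 + 7 = 14
L2 = √(7² + 7²) = √98 ≈ 9.8995
L1 ≥ L2 always (equality iff movement is along one axis); L1 > L2 here.
Ratio L1/L2 = 14/√98 ≈ 1.4142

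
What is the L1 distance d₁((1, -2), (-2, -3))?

Σ|x_i - y_i| = |1 - (-2)| + |-2 - (-3)| = 3 + 1 = 4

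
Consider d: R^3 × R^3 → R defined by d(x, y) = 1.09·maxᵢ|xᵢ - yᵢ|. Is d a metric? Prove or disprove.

Yes. The L∞ (Chebyshev) norm induces a metric on R^3, and multiplying a metric by a positive constant 1.09 > 0 preserves all four axioms: non-negativity (1.09·||x-y|| ≥ 0), identity (1.09·||x-y|| = 0 ⟺ ||x-y|| = 0 ⟺ x = y), symmetry (||x-y|| = ||y-x||), and the triangle inequality (1.09·||x-z|| ≤ 1.09·||x-y|| + 1.09·||y-z||). So d is a metric.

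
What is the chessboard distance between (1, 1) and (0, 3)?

max(|x_i - y_i|) = max(|1 - 0|, |1 - 3|) = max(1, 2) = 2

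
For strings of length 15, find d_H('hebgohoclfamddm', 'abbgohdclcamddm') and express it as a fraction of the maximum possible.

Differing positions: 1, 2, 7, 10. Hamming distance = 4. The maximum possible Hamming distance for length-15 strings is 15, so d_H/15 = 4/15 ≈ 0.2667.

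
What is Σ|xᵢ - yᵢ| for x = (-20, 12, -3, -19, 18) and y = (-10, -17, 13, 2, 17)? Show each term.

Σ|x_i - y_i| = |-20 - (-10)| + |12 - (-17)| + |-3 - 13| + |-19 - 2| + |18 - 17| = 10 + 29 + 16 + 21 + 1 = 77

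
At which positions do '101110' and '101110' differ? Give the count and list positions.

Differing positions: none. Hamming distance = 0.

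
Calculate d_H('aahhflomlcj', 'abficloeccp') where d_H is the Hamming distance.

Differing positions: 2, 3, 4, 5, 8, 9, 11. Hamming distance = 7.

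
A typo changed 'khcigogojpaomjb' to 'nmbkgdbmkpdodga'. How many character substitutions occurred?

Differing positions: 1, 2, 3, 4, 6, 7, 8, 9, 11, 13, 14, 15. Hamming distance = 12.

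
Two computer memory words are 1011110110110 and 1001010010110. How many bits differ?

Differing positions: 3, 5, 8. Hamming distance = 3.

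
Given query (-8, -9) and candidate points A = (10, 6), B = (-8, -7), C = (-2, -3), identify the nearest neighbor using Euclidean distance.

Distances: d(A) ≈ 23.4307, d(B) = 2, d(C) ≈ 8.4853. Nearest: B = (-8, -7) with distance 2.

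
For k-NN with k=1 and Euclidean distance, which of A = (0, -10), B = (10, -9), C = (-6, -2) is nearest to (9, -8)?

Distances: d(A) ≈ 9.2195, d(B) ≈ 1.4142, d(C) ≈ 16.1555. Nearest: B = (10, -9) with distance 1.4142.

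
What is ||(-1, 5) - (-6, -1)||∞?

max(|x_i - y_i|) = max(|-1 - (-6)|, |5 - (-1)|) = max(5, 6) = 6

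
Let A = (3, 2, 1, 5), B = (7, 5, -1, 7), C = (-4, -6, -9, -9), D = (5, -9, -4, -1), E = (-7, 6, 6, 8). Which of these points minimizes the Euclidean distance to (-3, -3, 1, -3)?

Distances: d(A) ≈ 11.1803, d(B) ≈ 16.3707, d(C) ≈ 12.083, d(D) ≈ 11.3578, d(E) ≈ 15.5885. Nearest: A = (3, 2, 1, 5) with distance 11.1803.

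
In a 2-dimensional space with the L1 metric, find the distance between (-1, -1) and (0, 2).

Σ|x_i - y_i| = |-1 - 0| + |-1 - 2| = 1 + 3 = 4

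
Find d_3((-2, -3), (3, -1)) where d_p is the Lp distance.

(Σ|x_i - y_i|^3)^(1/3) = (|-2 - 3|^3 + |-3 - (-1)|^3)^(1/3)
= (5^3 + 2^3)^(1/3) = (125 + 8)^(1/3) = (133)^(1/3) ≈ 5.1045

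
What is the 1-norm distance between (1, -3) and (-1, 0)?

Σ|x_i - y_i| = |1 - (-1)| + |-3 - 0| = 2 + 3 = 5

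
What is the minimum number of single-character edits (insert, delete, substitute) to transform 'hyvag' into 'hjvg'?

Let D[i][j] be the edit distance between the first i characters of 'hyvag' and the first j characters of 'hjvg', with D[i][0] = i, D[0][j] = j, and D[i][j] = D[i-1][j-1] if the characters match, else 1 + min(D[i-1][j], D[i][j-1], D[i-1][j-1]). Filling the table (rows: prefixes of 'hyvag', columns: prefixes of 'hjvg'):
     ε  h  j  v  g
  ε  0  1  2  3  4
  h  1  0  1  2  3
  y  2  1  1  2  3
  v  3  2  2  1  2
  a  4  3  3  2  2
  g  5  4  4  3  2
The bottom-right entry gives D[5][4] = 2, so no sequence of fewer than 2 edits works. Backtracking through the table gives one optimal edit sequence (2 edits):
  hyvag → hjvag (sub y→j @2)
  hjvag → hjvg (del a @4)
Edit distance = 2.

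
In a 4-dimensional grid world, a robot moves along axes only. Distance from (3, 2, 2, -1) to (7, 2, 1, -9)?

Σ|x_i - y_i| = |3 - 7| + |2 - 2| + |2 - 1| + |-1 - (-9)| = 4 + 0 + 1 + 8 = 13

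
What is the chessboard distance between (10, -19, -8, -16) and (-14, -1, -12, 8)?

max(|x_i - y_i|) = max(|10 - (-14)|, |-19 - (-1)|, |-8 - (-12)|, |-16 - 8|) = max(24, 18, 4, 24) = 24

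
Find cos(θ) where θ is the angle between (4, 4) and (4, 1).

With u = (4, 4), v = (4, 1):
u·v = 4·4 + 4·1 = 16 + 4 = 20.
|u| = √(4² + 4²) = √32, |v| = √(4² + 1²) = √17, so |u||v| = √(32·17) = √544.
cos θ = (u·v)/(|u||v|) = 20/√544 ≈ 0.8575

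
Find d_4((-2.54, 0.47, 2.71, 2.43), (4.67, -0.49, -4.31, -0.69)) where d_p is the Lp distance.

(Σ|x_i - y_i|^4)^(1/4) = (|-2.54 - 4.67|^4 + |0.47 - (-0.49)|^4 + |2.71 - (-4.31)|^4 + |2.43 - (-0.69)|^4)^(1/4)
= (7.21^4 + 0.96^4 + 7.02^4 + 3.12^4)^(1/4) ≈ (2702.3467 + 0.8493 + 2428.5578 + 94.7585)^(1/4) = (5226.5123)^(1/4) ≈ 8.5026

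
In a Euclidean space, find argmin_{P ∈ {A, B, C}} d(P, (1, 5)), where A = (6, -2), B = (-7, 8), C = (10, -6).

Distances: d(A) ≈ 8.6023, d(B) ≈ 8.544, d(C) ≈ 14.2127. Nearest: B = (-7, 8) with distance 8.544.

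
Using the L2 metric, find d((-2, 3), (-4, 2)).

√(Σ(x_i - y_i)²) = √((-2 - (-4))² + (3 - 2)²)
= √(2² + 1²) = √(4 + 1) = √5 ≈ 2.2361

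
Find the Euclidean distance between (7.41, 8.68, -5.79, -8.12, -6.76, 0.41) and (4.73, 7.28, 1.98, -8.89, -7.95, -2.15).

√(Σ(x_i - y_i)²) = √((7.41 - 4.73)² + (8.68 - 7.28)² + (-5.79 - 1.98)² + (-8.12 - (-8.89))² + (-6.76 - (-7.95))² + (0.41 - (-2.15))²)
= √(2.68² + 1.4² + (-7.77)² + 0.77² + 1.19² + 2.56²) = √(7.1824 + 1.96 + 60.3729 + 0.5929 + 1.4161 + 6.5536) = √78.0779 ≈ 8.8362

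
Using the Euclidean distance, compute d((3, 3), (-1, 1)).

(Σ|x_i - y_i|^2)^(1/2) = (|3 - (-1)|^2 + |3 - 1|^2)^(1/2)
= (4^2 + 2^2)^(1/2) = (16 + 4)^(1/2) = (20)^(1/2) ≈ 4.4721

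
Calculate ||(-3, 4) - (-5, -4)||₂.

√(Σ(x_i - y_i)²) = √((-3 - (-5))² + (4 - (-4))²)
= √(2² + 8²) = √(4 + 64) = √68 ≈ 8.2462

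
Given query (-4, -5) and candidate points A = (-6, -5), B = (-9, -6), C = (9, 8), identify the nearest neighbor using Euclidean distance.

Distances: d(A) = 2, d(B) ≈ 5.099, d(C) ≈ 18.3848. Nearest: A = (-6, -5) with distance 2.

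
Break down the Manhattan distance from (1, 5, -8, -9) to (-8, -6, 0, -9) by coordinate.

Σ|x_i - y_i| = |1 - (-8)| + |5 - (-6)| + |-8 - 0| + |-9 - (-9)| = 9 + 11 + 8 + 0 = 28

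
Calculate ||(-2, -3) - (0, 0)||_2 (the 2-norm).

(Σ|x_i - y_i|^2)^(1/2) = (|-2 - 0|^2 + |-3 - 0|^2)^(1/2)
= (2^2 + 3^2)^(1/2) = (4 + 9)^(1/2) = (13)^(1/2) ≈ 3.6056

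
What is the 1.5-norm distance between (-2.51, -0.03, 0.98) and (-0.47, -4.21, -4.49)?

(Σ|x_i - y_i|^1.5)^(1/1.5) = (|-2.51 - (-0.47)|^1.5 + |-0.03 - (-4.21)|^1.5 + |0.98 - (-4.49)|^1.5)^(1/1.5)
= (2.04^1.5 + 4.18^1.5 + 5.47^1.5)^(1/1.5) ≈ (2.9137 + 8.546 + 12.7933)^(1/1.5) = (24.253)^(1/1.5) ≈ 8.3787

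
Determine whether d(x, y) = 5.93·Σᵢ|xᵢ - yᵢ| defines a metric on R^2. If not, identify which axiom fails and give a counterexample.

Yes. The L1 (Manhattan) norm induces a metric on R^2, and multiplying a metric by a positive constant 5.93 > 0 preserves all four axioms: non-negativity (5.93·||x-y|| ≥ 0), identity (5.93·||x-y|| = 0 ⟺ ||x-y|| = 0 ⟺ x = y), symmetry (||x-y|| = ||y-x||), and the triangle inequality (5.93·||x-z|| ≤ 5.93·||x-y|| + 5.93·||y-z||). So d is a metric.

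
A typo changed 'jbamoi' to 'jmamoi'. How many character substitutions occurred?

Differing positions: 2. Hamming distance = 1.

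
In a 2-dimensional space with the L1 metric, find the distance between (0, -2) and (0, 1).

Σ|x_i - y_i| = |0 - 0| + |-2 - 1| = 0 + 3 = 3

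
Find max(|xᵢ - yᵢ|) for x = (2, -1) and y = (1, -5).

max(|x_i - y_i|) = max(|2 - 1|, |-1 - (-5)|) = max(1, 4) = 4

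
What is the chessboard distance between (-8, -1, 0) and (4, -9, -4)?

max(|x_i - y_i|) = max(|-8 - 4|, |-1 - (-9)|, |0 - (-4)|) = max(12, 8, 4) = 12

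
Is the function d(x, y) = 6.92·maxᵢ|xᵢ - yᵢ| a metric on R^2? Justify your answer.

Yes. The L∞ (Chebyshev) norm induces a metric on R^2, and multiplying a metric by a positive constant 6.92 > 0 preserves all four axioms: non-negativity (6.92·||x-y|| ≥ 0), identity (6.92·||x-y|| = 0 ⟺ ||x-y|| = 0 ⟺ x = y), symmetry (||x-y|| = ||y-x||), and the triangle inequality (6.92·||x-z|| ≤ 6.92·||x-y|| + 6.92·||y-z||). So d is a metric.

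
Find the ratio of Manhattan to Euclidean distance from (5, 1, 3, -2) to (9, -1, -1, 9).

L1 = |5 - 9| + |1 - (-1)| + |3 - (-1)| + |-2 - 9| = 4 + 2 + 4 + 11 = 21
L2 = √(4² + 2² + 4² + 11²) = √157 ≈ 12.53
L1 ≥ L2 always (equality iff movement is along one axis); L1 > L2 here.
Ratio L1/L2 = 21/√157 ≈ 1.676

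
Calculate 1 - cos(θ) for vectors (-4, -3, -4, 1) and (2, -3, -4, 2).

With u = (-4, -3, -4, 1), v = (2, -3, -4, 2):
u·v = (-4)·2 + (-3)·(-3) + (-4)·(-4) + 1·2 = (-8) + 9 + 16 + 2 = 19.
|u| = √((-4)² + (-3)² + (-4)² + 1²) = √42, |v| = √(2² + (-3)² + (-4)² + 2²) = √33, so |u||v| = √(42·33) = √1386.
cos θ = (u·v)/(|u||v|) = 19/√1386 ≈ 0.5104
Cosine distance = 1 - cos θ ≈ 1 - 0.5104 = 0.4896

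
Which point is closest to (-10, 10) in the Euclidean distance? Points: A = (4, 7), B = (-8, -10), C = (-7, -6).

Distances: d(A) ≈ 14.3178, d(B) ≈ 20.0998, d(C) ≈ 16.2788. Nearest: A = (4, 7) with distance 14.3178.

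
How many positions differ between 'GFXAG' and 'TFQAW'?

Differing positions: 1, 3, 5. Hamming distance = 3.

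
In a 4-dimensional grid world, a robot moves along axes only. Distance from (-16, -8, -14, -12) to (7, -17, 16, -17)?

Σ|x_i - y_i| = |-16 - 7| + |-8 - (-17)| + |-14 - 16| + |-12 - (-17)| = 23 + 9 + 30 + 5 = 67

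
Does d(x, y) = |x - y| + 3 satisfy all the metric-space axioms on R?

No. d fails identity of indiscernibles (specifically d(x,x) = 0): d(7, 7) = |7 - 7| + 3 = 0 + 3 = 3 ≠ 0.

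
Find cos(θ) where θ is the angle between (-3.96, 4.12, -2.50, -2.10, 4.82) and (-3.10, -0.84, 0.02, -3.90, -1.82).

With u = (-3.96, 4.12, -2.50, -2.10, 4.82), v = (-3.10, -0.84, 0.02, -3.90, -1.82):
u·v = (-3.96)·(-3.1) + 4.12·(-0.84) + (-2.5)·0.02 + (-2.1)·(-3.9) + 4.82·(-1.82) = 12.276 + (-3.4608) + (-0.05) + 8.19 + (-8.7724) = 8.1828.
|u| = √((-3.96)² + 4.12² + (-2.5)² + (-2.1)² + 4.82²) = √(15.6816 + 16.9744 + 6.25 + 4.41 + 23.2324) = √66.5484, |v| = √((-3.1)² + (-0.84)² + 0.02² + (-3.9)² + (-1.82)²) = √(9.61 + 0.7056 + 0.0004 + 15.21 + 3.3124) = √28.8384.
cos θ = (u·v)/(|u||v|) = 8.1828/(√66.5484·√28.8384) ≈ 0.1868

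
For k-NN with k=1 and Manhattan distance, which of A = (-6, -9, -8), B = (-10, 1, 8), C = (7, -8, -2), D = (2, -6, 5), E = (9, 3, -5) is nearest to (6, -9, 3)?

Distances: d(A) = 23, d(B) = 31, d(C) = 7, d(D) = 9, d(E) = 23. Nearest: C = (7, -8, -2) with distance 7.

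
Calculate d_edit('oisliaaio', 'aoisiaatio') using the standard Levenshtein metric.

Let D[i][j] be the edit distance between the first i characters of 'oisliaaio' and the first j characters of 'aoisiaatio', with D[i][0] = i, D[0][j] = j, and D[i][j] = D[i-1][j-1] if the characters match, else 1 + min(D[i-1][j], D[i][j-1], D[i-1][j-1]). Filling the table (rows: prefixes of 'oisliaaio', columns: prefixes of 'aoisiaatio'):
     ε  a  o  i  s  i  a  a  t  i  o
  ε  0  1  2  3  4  5  6  7  8  9 10
  o  1  1  1  2  3  4  5  6  7  8  9
  i  2  2  2  1  2  3  4  5  6  7  8
  s  3  3  3  2  1  2  3  4  5  6  7
  l  4  4  4  3  2  2  3  4  5  6  7
  i  5  5  5  4  3  2  3  4  5  5  6
  a  6  5  6  5  4  3  2  3  4  5  6
  a  7  6  6  6  5  4  3  2  3  4  5
  i  8  7  7  6  6  5  4  3  3  3  4
  o  9  8  7  7  7  6  5  4  4  4  3
The bottom-right entry gives D[9][10] = 3, so no sequence of fewer than 3 edits works. Backtracking through the table gives one optimal edit sequence (3 edits):
  oisliaaio → aoisliaaio (ins a @1)
  aoisliaaio → aoisiaaio (del l @5)
  aoisiaaio → aoisiaatio (ins t @8)
Edit distance = 3.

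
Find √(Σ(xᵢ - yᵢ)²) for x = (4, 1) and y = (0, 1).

√(Σ(x_i - y_i)²) = √((4 - 0)² + (1 - 1)²)
= √(4² + 0²) = √(16 + 0) = √16 = 4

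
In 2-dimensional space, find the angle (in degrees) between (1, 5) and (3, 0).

With u = (1, 5), v = (3, 0):
u·v = 1·3 + 5·0 = 3 + 0 = 3.
|u| = √(1² + 5²) = √26, |v| = √(3² + 0²) = √9, so |u||v| = √(26·9) = √234.
cos θ = (u·v)/(|u||v|) = 3/√234 ≈ 0.196116
θ = arccos(0.196116) ≈ 78.69°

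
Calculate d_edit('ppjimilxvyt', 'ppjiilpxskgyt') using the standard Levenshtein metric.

Let D[i][j] be the edit distance between the first i characters of 'ppjimilxvyt' and the first j characters of 'ppjiilpxskgyt', with D[i][0] = i, D[0][j] = j, and D[i][j] = D[i-1][j-1] if the characters match, else 1 + min(D[i-1][j], D[i][j-1], D[i-1][j-1]). Filling the table (rows: prefixes of 'ppjimilxvyt', columns: prefixes of 'ppjiilpxskgyt'):
     ε  p  p  j  i  i  l  p  x  s  k  g  y  t
  ε  0  1  2  3  4  5  6  7  8  9 10 11 12 13
  p  1  0  1  2  3  4  5  6  7  8  9 10 11 12
  p  2  1  0  1  2  3  4  5  6  7  8  9 10 11
  j  3  2  1  0  1  2  3  4  5  6  7  8  9 10
  i  4  3  2  1  0  1  2  3  4  5  6  7  8  9
  m  5  4  3  2  1  1  2  3  4  5  6  7  8  9
  i  6  5  4  3  2  1  2  3  4  5  6  7  8  9
  l  7  6  5  4  3  2  1  2  3  4  5  6  7  8
  x  8  7  6  5  4  3  2  2  2  3  4  5  6  7
  v  9  8  7  6  5  4  3  3  3  3  4  5  6  7
  y 10  9  8  7  6  5  4  4  4  4  4  5  5  6
  t 11 10  9  8  7  6  5  5  5  5  5  5  6  5
The bottom-right entry gives D[11][13] = 5, so no sequence of fewer than 5 edits works. Backtracking through the table gives one optimal edit sequence (5 edits):
  ppjimilxvyt → ppjiilxvyt (del m @5)
  ppjiilxvyt → ppjiilpxvyt (ins p @7)
  ppjiilpxvyt → ppjiilpxsvyt (ins s @9)
  ppjiilpxsvyt → ppjiilpxskvyt (ins k @10)
  ppjiilpxskvyt → ppjiilpxskgyt (sub v→g @11)
Edit distance = 5.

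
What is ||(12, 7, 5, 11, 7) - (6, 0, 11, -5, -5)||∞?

max(|x_i - y_i|) = max(|12 - 6|, |7 - 0|, |5 - 11|, |11 - (-5)|, |7 - (-5)|) = max(6, 7, 6, 16, 12) = 16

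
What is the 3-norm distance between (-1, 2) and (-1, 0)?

(Σ|x_i - y_i|^3)^(1/3) = (|-1 - (-1)|^3 + |2 - 0|^3)^(1/3)
= (0^3 + 2^3)^(1/3) = (0 + 8)^(1/3) = (8)^(1/3) = 2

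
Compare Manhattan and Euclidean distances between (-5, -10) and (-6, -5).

L1 = |-5 - (-6)| + |-10 - (-5)| = 1 + 5 = 6
L2 = √(1² + 5²) = √26 ≈ 5.099
L1 ≥ L2 always (equality iff movement is along one axis); L1 > L2 here.
Ratio L1/L2 = 6/√26 ≈ 1.1767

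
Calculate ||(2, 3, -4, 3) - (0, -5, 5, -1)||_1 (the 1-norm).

Σ|x_i - y_i| = |2 - 0| + |3 - (-5)| + |-4 - 5| + |3 - (-1)| = 2 + 8 + 9 + 4 = 23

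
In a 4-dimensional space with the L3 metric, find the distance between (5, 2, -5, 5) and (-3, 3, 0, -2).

(Σ|x_i - y_i|^3)^(1/3) = (|5 - (-3)|^3 + |2 - 3|^3 + |-5 - 0|^3 + |5 - (-2)|^3)^(1/3)
= (8^3 + 1^3 + 5^3 + 7^3)^(1/3) = (512 + 1 + 125 + 343)^(1/3) = (981)^(1/3) ≈ 9.9363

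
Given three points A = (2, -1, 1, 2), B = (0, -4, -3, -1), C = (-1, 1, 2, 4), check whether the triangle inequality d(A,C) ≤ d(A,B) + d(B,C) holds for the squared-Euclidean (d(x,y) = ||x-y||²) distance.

d(A,B) = 2² + 3² + 4² + 3² = 38, d(B,C) = 1² + 5² + 5² + 5² = 76, d(A,C) = 3² + 2² + 1² + 2² = 18.
d(A,C) = 18 ≤ 38 + 76 = 114. Triangle inequality is satisfied.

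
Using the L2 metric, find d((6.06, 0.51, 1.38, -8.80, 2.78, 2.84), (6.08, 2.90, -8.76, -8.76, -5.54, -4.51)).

√(Σ(x_i - y_i)²) = √((6.06 - 6.08)² + (0.51 - 2.9)² + (1.38 - (-8.76))² + (-8.8 - (-8.76))² + (2.78 - (-5.54))² + (2.84 - (-4.51))²)
= √((-0.02)² + (-2.39)² + 10.14² + (-0.04)² + 8.32² + 7.35²) = √(0.0004 + 5.7121 + 102.8196 + 0.0016 + 69.2224 + 54.0225) = √231.7786 ≈ 15.2243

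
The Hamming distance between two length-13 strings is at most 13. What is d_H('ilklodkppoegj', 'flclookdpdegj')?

Differing positions: 1, 3, 6, 8, 10. Hamming distance = 5. The maximum possible Hamming distance for length-13 strings is 13, so d_H/13 = 5/13 ≈ 0.3846.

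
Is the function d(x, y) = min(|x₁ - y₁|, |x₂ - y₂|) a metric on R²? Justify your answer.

No. d fails identity of indiscernibles: take x = (-5, 0) and y = (-5, 4). Then d(x,y) = min(|-5 - (-5)|, |0 - 4|) = min(0, 4) = 0, yet x ≠ y.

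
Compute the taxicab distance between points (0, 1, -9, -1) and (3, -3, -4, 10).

Σ|x_i - y_i| = |0 - 3| + |1 - (-3)| + |-9 - (-4)| + |-1 - 10| = 3 + 4 + 5 + 11 = 23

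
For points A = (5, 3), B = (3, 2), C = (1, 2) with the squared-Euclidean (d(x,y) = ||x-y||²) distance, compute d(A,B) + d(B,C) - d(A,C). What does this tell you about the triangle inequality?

d(A,B) = 2² + 1² = 5, d(B,C) = 2² + 0² = 4, d(A,C) = 4² + 1² = 17.
d(A,B) + d(B,C) - d(A,C) = 5 + 4 - 17 = 9 - 17 = -8. This is < 0, so the triangle inequality FAILS for these points (squared-Euclidean is not a metric).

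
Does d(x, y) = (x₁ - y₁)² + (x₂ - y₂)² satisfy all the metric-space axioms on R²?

No. The squared Euclidean distance fails the triangle inequality. Counterexample: x = (0, 0), y = (2, 5), z = (4, 10). d(x,z) = 4² + 10² = 116, but d(x,y) + d(y,z) = (2² + 5²) + (2² + 5²) = 29 + 29 = 58. Since 116 > 58, the triangle inequality is violated. (Note: √d, the ordinary Euclidean distance, IS a metric.)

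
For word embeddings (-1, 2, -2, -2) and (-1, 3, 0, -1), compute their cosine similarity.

With u = (-1, 2, -2, -2), v = (-1, 3, 0, -1):
u·v = (-1)·(-1) + 2·3 + (-2)·0 + (-2)·(-1) = 1 + 6 + 0 + 2 = 9.
|u| = √((-1)² + 2² + (-2)² + (-2)²) = √13, |v| = √((-1)² + 3² + 0² + (-1)²) = √11, so |u||v| = √(13·11) = √143.
cos θ = (u·v)/(|u||v|) = 9/√143 ≈ 0.7526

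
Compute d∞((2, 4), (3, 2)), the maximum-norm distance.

max(|x_i - y_i|) = max(|2 - 3|, |4 - 2|) = max(1, 2) = 2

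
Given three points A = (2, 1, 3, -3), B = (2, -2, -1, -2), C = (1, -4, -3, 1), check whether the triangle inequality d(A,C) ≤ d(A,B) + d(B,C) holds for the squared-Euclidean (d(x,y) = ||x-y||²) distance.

d(A,B) = 0² + 3² + 4² + 1² = 26, d(B,C) = 1² + 2² + 2² + 3² = 18, d(A,C) = 1² + 5² + 6² + 4² = 78.
d(A,C) = 78 > 26 + 18 = 44. Triangle inequality is VIOLATED. (Squared-Euclidean is not a metric — this is a counterexample.)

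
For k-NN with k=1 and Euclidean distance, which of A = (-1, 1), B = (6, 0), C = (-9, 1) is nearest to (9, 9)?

Distances: d(A) ≈ 12.8062, d(B) ≈ 9.4868, d(C) ≈ 19.6977. Nearest: B = (6, 0) with distance 9.4868.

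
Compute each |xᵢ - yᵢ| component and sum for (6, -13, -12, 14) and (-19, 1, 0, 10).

Σ|x_i - y_i| = |6 - (-19)| + |-13 - 1| + |-12 - 0| + |14 - 10| = 25 + 14 + 12 + 4 = 55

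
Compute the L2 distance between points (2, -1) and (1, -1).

(Σ|x_i - y_i|^2)^(1/2) = (|2 - 1|^2 + |-1 - (-1)|^2)^(1/2)
= (1^2 + 0^2)^(1/2) = (1 + 0)^(1/2) = (1)^(1/2) = 1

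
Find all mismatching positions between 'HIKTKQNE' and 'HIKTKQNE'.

Differing positions: none. Hamming distance = 0.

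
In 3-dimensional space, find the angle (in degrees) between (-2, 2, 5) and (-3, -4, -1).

With u = (-2, 2, 5), v = (-3, -4, -1):
u·v = (-2)·(-3) + 2·(-4) + 5·(-1) = 6 + (-8) + (-5) = -7.
|u| = √((-2)² + 2² + 5²) = √33, |v| = √((-3)² + (-4)² + (-1)²) = √26, so |u||v| = √(33·26) = √858.
cos θ = (u·v)/(|u||v|) = -7/√858 ≈ -0.238976
θ = arccos(-0.238976) ≈ 103.83°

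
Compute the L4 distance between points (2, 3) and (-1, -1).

(Σ|x_i - y_i|^4)^(1/4) = (|2 - (-1)|^4 + |3 - (-1)|^4)^(1/4)
= (3^4 + 4^4)^(1/4) = (81 + 256)^(1/4) = (337)^(1/4) ≈ 4.2846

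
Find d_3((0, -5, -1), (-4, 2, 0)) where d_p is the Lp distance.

(Σ|x_i - y_i|^3)^(1/3) = (|0 - (-4)|^3 + |-5 - 2|^3 + |-1 - 0|^3)^(1/3)
= (4^3 + 7^3 + 1^3)^(1/3) = (64 + 343 + 1)^(1/3) = (408)^(1/3) ≈ 7.4169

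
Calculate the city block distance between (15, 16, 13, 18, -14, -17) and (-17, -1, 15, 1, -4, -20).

Σ|x_i - y_i| = |15 - (-17)| + |16 - (-1)| + |13 - 15| + |18 - 1| + |-14 - (-4)| + |-17 - (-20)| = 32 + 17 + 2 + 17 + 10 + 3 = 81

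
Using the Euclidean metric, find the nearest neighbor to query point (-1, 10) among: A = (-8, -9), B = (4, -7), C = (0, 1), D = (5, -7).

Distances: d(A) ≈ 20.2485, d(B) ≈ 17.72, d(C) ≈ 9.0554, d(D) ≈ 18.0278. Nearest: C = (0, 1) with distance 9.0554.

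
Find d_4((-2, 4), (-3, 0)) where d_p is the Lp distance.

(Σ|x_i - y_i|^4)^(1/4) = (|-2 - (-3)|^4 + |4 - 0|^4)^(1/4)
= (1^4 + 4^4)^(1/4) = (1 + 256)^(1/4) = (257)^(1/4) ≈ 4.0039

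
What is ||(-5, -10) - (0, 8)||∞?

max(|x_i - y_i|) = max(|-5 - 0|, |-10 - 8|) = max(5, 18) = 18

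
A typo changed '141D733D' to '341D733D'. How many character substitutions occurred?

Differing positions: 1. Hamming distance = 1.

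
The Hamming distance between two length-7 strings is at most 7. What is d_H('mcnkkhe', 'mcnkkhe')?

Differing positions: none. Hamming distance = 0. The maximum possible Hamming distance for length-7 strings is 7, so d_H/7 = 0/7 = 0.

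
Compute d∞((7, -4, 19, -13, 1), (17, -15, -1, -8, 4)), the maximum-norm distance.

max(|x_i - y_i|) = max(|7 - 17|, |-4 - (-15)|, |19 - (-1)|, |-13 - (-8)|, |1 - 4|) = max(10, 11, 20, 5, 3) = 20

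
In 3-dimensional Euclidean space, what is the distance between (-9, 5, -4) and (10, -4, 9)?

√(Σ(x_i - y_i)²) = √((-9 - 10)² + (5 - (-4))² + (-4 - 9)²)
= √((-19)² + 9² + (-13)²) = √(361 + 81 + 169) = √611 ≈ 24.7184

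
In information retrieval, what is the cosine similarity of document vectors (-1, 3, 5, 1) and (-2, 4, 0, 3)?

With u = (-1, 3, 5, 1), v = (-2, 4, 0, 3):
u·v = (-1)·(-2) + 3·4 + 5·0 + 1·3 = 2 + 12 + 0 + 3 = 17.
|u| = √((-1)² + 3² + 5² + 1²) = √36, |v| = √((-2)² + 4² + 0² + 3²) = √29, so |u||v| = √(36·29) = √1044.
cos θ = (u·v)/(|u||v|) = 17/√1044 ≈ 0.5261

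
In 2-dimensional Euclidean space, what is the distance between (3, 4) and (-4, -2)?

√(Σ(x_i - y_i)²) = √((3 - (-4))² + (4 - (-2))²)
= √(7² + 6²) = √(49 + 36) = √85 ≈ 9.2195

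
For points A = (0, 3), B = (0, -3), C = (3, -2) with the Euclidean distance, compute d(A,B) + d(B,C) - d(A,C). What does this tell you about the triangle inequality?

d(A,B) = √(0² + 6²) = √36 = 6, d(B,C) = √(3² + 1²) = √10 ≈ 3.1623, d(A,C) = √(3² + 5²) = √34 ≈ 5.831.
d(A,B) + d(B,C) - d(A,C) = 6 + 3.1623 - 5.831 = 9.1623 - 5.831 = 3.3313 (to 4 decimal places). This is ≥ 0, so the triangle inequality holds for these points.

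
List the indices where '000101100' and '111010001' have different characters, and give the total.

Differing positions: 1, 2, 3, 4, 5, 6, 7, 9. Hamming distance = 8.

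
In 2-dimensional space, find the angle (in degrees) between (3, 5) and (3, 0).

With u = (3, 5), v = (3, 0):
u·v = 3·3 + 5·0 = 9 + 0 = 9.
|u| = √(3² + 5²) = √34, |v| = √(3² + 0²) = √9, so |u||v| = √(34·9) = √306.
cos θ = (u·v)/(|u||v|) = 9/√306 ≈ 0.514496
θ = arccos(0.514496) ≈ 59.04°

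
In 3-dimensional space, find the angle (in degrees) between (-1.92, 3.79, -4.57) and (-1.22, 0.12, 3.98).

With u = (-1.92, 3.79, -4.57), v = (-1.22, 0.12, 3.98):
u·v = (-1.92)·(-1.22) + 3.79·0.12 + (-4.57)·3.98 = 2.3424 + 0.4548 + (-18.1886) = -15.3914.
|u| = √((-1.92)² + 3.79² + (-4.57)²) = √(3.6864 + 14.3641 + 20.8849) = √38.9354, |v| = √((-1.22)² + 0.12² + 3.98²) = √(1.4884 + 0.0144 + 15.8404) = √17.3432.
cos θ = (u·v)/(|u||v|) = -15.3914/(√38.9354·√17.3432) ≈ -0.592299
θ = arccos(-0.592299) ≈ 126.32°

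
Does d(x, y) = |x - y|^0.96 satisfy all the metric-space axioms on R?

Yes. With 0 < p = 0.96 ≤ 1, d(x,y) = |x-y|^0.96 is a metric on R. Non-negativity and symmetry are immediate; |x-y|^0.96 = 0 ⟺ |x-y| = 0 ⟺ x = y. For the triangle inequality, the function t ↦ t^0.96 is subadditive on [0,∞) when p ≤ 1, so |x-z|^0.96 ≤ (|x-y| + |y-z|)^0.96 ≤ |x-y|^0.96 + |y-z|^0.96.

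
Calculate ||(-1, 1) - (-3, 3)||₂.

√(Σ(x_i - y_i)²) = √((-1 - (-3))² + (1 - 3)²)
= √(2² + (-2)²) = √(4 + 4) = √8 ≈ 2.8284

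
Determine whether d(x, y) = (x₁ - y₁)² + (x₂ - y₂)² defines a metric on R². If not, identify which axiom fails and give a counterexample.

No. The squared Euclidean distance fails the triangle inequality. Counterexample: x = (0, 0), y = (2, 5), z = (4, 10). d(x,z) = 4² + 10² = 116, but d(x,y) + d(y,z) = (2² + 5²) + (2² + 5²) = 29 + 29 = 58. Since 116 > 58, the triangle inequality is violated. (Note: √d, the ordinary Euclidean distance, IS a metric.)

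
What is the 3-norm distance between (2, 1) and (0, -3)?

(Σ|x_i - y_i|^3)^(1/3) = (|2 - 0|^3 + |1 - (-3)|^3)^(1/3)
= (2^3 + 4^3)^(1/3) = (8 + 64)^(1/3) = (72)^(1/3) ≈ 4.1602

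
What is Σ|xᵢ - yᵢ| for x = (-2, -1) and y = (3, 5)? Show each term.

Σ|x_i - y_i| = |-2 - 3| + |-1 - 5| = 5 + 6 = 11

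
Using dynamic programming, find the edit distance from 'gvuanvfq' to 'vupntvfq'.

Let D[i][j] be the edit distance between the first i characters of 'gvuanvfq' and the first j characters of 'vupntvfq', with D[i][0] = i, D[0][j] = j, and D[i][j] = D[i-1][j-1] if the characters match, else 1 + min(D[i-1][j], D[i][j-1], D[i-1][j-1]). Filling the table (rows: prefixes of 'gvuanvfq', columns: prefixes of 'vupntvfq'):
     ε  v  u  p  n  t  v  f  q
  ε  0  1  2  3  4  5  6  7  8
  g  1  1  2  3  4  5  6  7  8
  v  2  1  2  3  4  5  5  6  7
  u  3  2  1  2  3  4  5  6  7
  a  4  3  2  2  3  4  5  6  7
  n  5  4  3  3  2  3  4  5  6
  v  6  5  4  4  3  3  3  4  5
  f  7  6  5  5  4  4  4  3  4
  q  8  7  6  6  5  5  5  4  3
The bottom-right entry gives D[8][8] = 3, so no sequence of fewer than 3 edits works. Backtracking through the table gives one optimal edit sequence (3 edits):
  gvuanvfq → vuanvfq (del g @1)
  vuanvfq → vupnvfq (sub a→p @3)
  vupnvfq → vupntvfq (ins t @5)
Edit distance = 3.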